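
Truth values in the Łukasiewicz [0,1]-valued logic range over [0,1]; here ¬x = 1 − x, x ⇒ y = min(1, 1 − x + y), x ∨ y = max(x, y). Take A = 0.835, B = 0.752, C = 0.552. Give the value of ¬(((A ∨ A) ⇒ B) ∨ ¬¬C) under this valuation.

0.083

A ∨ A = max(0.835, 0.835) = 0.835
(A ∨ A) ⇒ B = min(1, 1 − 0.835 + 0.752) = min(1, 0.917) = 0.917
¬C = 1 − 0.552 = 0.448
¬¬C = 1 − 0.448 = 0.552
((A ∨ A) ⇒ B) ∨ ¬¬C = max(0.917, 0.552) = 0.917
¬(((A ∨ A) ⇒ B) ∨ ¬¬C) = 1 − 0.917 = 0.083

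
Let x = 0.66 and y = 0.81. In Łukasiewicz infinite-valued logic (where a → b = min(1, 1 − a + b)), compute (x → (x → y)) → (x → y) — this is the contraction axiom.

x → y = min(1, 1 − 0.66 + 0.81) = min(1, 1.15) = 1.00
x → (x → y) = min(1, 1 − 0.66 + 1.00) = min(1, 1.34) = 1.00
(x → (x → y)) → (x → y) = min(1, 1 − 1.00 + 1.00) = min(1, 1.00) = 1.00

1.00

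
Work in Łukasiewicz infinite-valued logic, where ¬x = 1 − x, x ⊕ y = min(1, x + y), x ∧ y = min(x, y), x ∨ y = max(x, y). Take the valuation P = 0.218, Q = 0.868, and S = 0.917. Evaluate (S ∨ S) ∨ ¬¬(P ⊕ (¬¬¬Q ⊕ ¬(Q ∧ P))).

S ∨ S = max(0.917, 0.917) = 0.917
¬Q = 1 − 0.868 = 0.132
¬¬Q = 1 − 0.132 = 0.868
¬¬¬Q = 1 − 0.868 = 0.132
Q ∧ P = min(0.868, 0.218) = 0.218
¬(Q ∧ P) = 1 − 0.218 = 0.782
¬¬¬Q ⊕ ¬(Q ∧ P) = min(1, 0.132 + 0.782) = min(1, 0.914) = 0.914
P ⊕ (¬¬¬Q ⊕ ¬(Q ∧ P)) = min(1, 0.218 + 0.914) = min(1, 1.132) = 1.000
¬(P ⊕ (¬¬¬Q ⊕ ¬(Q ∧ P))) = 1 − 1.000 = 0.000
¬¬(P ⊕ (¬¬¬Q ⊕ ¬(Q ∧ P))) = 1 − 0.000 = 1.000
(S ∨ S) ∨ ¬¬(P ⊕ (¬¬¬Q ⊕ ¬(Q ∧ P))) = max(0.917, 1.000) = 1.000

1.000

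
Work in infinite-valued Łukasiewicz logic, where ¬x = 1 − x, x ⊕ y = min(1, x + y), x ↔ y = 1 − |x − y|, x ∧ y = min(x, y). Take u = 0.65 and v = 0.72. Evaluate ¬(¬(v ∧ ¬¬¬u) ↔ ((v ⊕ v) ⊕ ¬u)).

0.35

¬u = 1 − 0.65 = 0.35
¬¬u = 1 − 0.35 = 0.65
¬¬¬u = 1 − 0.65 = 0.35
v ∧ ¬¬¬u = min(0.72, 0.35) = 0.35
¬(v ∧ ¬¬¬u) = 1 − 0.35 = 0.65
v ⊕ v = min(1, 0.72 + 0.72) = min(1, 1.44) = 1.00
(v ⊕ v) ⊕ ¬u = min(1, 1.00 + 0.35) = min(1, 1.35) = 1.00
¬(v ∧ ¬¬¬u) ↔ ((v ⊕ v) ⊕ ¬u) = 1 − |0.65 − 1.00| = 1 − 0.35 = 0.65
¬(¬(v ∧ ¬¬¬u) ↔ ((v ⊕ v) ⊕ ¬u)) = 1 − 0.65 = 0.35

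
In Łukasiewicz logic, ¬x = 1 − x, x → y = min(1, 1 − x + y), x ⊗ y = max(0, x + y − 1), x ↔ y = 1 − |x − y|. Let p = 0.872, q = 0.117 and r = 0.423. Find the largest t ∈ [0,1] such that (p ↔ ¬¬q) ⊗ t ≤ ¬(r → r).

0.755

¬q = 1 − 0.117 = 0.883
¬¬q = 1 − 0.883 = 0.117
p ↔ ¬¬q = 1 − |0.872 − 0.117| = 1 − 0.755 = 0.245
So the left factor is p ↔ ¬¬q = 0.245.
r → r = min(1, 1 − 0.423 + 0.423) = min(1, 1.000) = 1.000
¬(r → r) = 1 − 1.000 = 0.000
So the right-hand bound is ¬(r → r) = 0.000.
The residuum of the Łukasiewicz t-norm gives the supremum: min(1, 1 − 0.245 + 0.000).
1 − 0.245 + 0.000 = 0.755, so t = min(1, 0.755) = 0.755.
Check: 0.245 ⊗ 0.755 = max(0, 0.000) = 0.000 ≤ 0.000.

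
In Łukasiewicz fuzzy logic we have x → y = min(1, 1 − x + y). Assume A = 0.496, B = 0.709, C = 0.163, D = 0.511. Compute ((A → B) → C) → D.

A → B = min(1, 1 − 0.496 + 0.709) = min(1, 1.213) = 1.000
(A → B) → C = min(1, 1 − 1.000 + 0.163) = min(1, 0.163) = 0.163
((A → B) → C) → D = min(1, 1 − 0.163 + 0.511) = min(1, 1.348) = 1.000

1.000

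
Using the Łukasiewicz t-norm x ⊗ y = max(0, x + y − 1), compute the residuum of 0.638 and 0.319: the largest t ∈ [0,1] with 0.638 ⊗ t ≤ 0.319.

0.681

The residuum of the Łukasiewicz t-norm gives the supremum: min(1, 1 − 0.638 + 0.319).
1 − 0.638 + 0.319 = 0.681, so t = min(1, 0.681) = 0.681.
Check: 0.638 ⊗ 0.681 = max(0, 0.319) = 0.319 ≤ 0.319.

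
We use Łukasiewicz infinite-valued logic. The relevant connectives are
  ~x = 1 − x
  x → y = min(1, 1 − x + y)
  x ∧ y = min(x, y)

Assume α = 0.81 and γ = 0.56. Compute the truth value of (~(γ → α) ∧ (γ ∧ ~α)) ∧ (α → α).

0.00

γ → α = min(1, 1 − 0.56 + 0.81) = min(1, 1.25) = 1.00
~(γ → α) = 1 − 1.00 = 0.00
~α = 1 − 0.81 = 0.19
γ ∧ ~α = min(0.56, 0.19) = 0.19
~(γ → α) ∧ (γ ∧ ~α) = min(0.00, 0.19) = 0.00
α → α = min(1, 1 − 0.81 + 0.81) = min(1, 1.00) = 1.00
(~(γ → α) ∧ (γ ∧ ~α)) ∧ (α → α) = min(0.00, 1.00) = 0.00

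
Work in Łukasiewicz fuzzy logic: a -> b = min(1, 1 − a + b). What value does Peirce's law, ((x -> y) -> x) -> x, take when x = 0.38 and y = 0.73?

1.00

x -> y = min(1, 1 − 0.38 + 0.73) = min(1, 1.35) = 1.00
(x -> y) -> x = min(1, 1 − 1.00 + 0.38) = min(1, 0.38) = 0.38
((x -> y) -> x) -> x = min(1, 1 − 0.38 + 0.38) = min(1, 1.00) = 1.00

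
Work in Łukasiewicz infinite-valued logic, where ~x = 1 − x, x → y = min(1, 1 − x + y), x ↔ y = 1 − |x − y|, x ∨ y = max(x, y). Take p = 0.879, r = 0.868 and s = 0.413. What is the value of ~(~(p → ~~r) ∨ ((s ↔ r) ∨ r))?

~r = 1 − 0.868 = 0.132
~~r = 1 − 0.132 = 0.868
p → ~~r = min(1, 1 − 0.879 + 0.868) = min(1, 0.989) = 0.989
~(p → ~~r) = 1 − 0.989 = 0.011
s ↔ r = 1 − |0.413 − 0.868| = 1 − 0.455 = 0.545
(s ↔ r) ∨ r = max(0.545, 0.868) = 0.868
~(p → ~~r) ∨ ((s ↔ r) ∨ r) = max(0.011, 0.868) = 0.868
~(~(p → ~~r) ∨ ((s ↔ r) ∨ r)) = 1 − 0.868 = 0.132

0.132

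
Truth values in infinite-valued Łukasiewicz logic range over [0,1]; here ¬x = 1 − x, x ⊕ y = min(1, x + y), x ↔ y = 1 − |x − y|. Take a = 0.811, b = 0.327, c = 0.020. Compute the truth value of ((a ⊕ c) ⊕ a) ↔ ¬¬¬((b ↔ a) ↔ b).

a ⊕ c = min(1, 0.811 + 0.020) = min(1, 0.831) = 0.831
(a ⊕ c) ⊕ a = min(1, 0.831 + 0.811) = min(1, 1.642) = 1.000
b ↔ a = 1 − |0.327 − 0.811| = 1 − 0.484 = 0.516
(b ↔ a) ↔ b = 1 − |0.516 − 0.327| = 1 − 0.189 = 0.811
¬((b ↔ a) ↔ b) = 1 − 0.811 = 0.189
¬¬((b ↔ a) ↔ b) = 1 − 0.189 = 0.811
¬¬¬((b ↔ a) ↔ b) = 1 − 0.811 = 0.189
((a ⊕ c) ⊕ a) ↔ ¬¬¬((b ↔ a) ↔ b) = 1 − |1.000 − 0.189| = 1 − 0.811 = 0.189

0.189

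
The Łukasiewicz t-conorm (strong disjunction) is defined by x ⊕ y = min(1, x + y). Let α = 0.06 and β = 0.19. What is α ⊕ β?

α ⊕ β = min(1, 0.06 + 0.19) = min(1, 0.25) = 0.25
For comparison, the Gödel t-conorm max(x, y) would give 0.19.

0.25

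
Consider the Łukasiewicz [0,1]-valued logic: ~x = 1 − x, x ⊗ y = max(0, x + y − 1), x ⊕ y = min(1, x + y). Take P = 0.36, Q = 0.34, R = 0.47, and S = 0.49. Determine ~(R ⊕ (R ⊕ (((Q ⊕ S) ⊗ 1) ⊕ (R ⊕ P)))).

0.00

Q ⊕ S = min(1, 0.34 + 0.49) = min(1, 0.83) = 0.83
(Q ⊕ S) ⊗ 1 = max(0, 0.83 + 1.00 − 1) = max(0, 0.83) = 0.83
R ⊕ P = min(1, 0.47 + 0.36) = min(1, 0.83) = 0.83
((Q ⊕ S) ⊗ 1) ⊕ (R ⊕ P) = min(1, 0.83 + 0.83) = min(1, 1.66) = 1.00
R ⊕ (((Q ⊕ S) ⊗ 1) ⊕ (R ⊕ P)) = min(1, 0.47 + 1.00) = min(1, 1.47) = 1.00
R ⊕ (R ⊕ (((Q ⊕ S) ⊗ 1) ⊕ (R ⊕ P))) = min(1, 0.47 + 1.00) = min(1, 1.47) = 1.00
~(R ⊕ (R ⊕ (((Q ⊕ S) ⊗ 1) ⊕ (R ⊕ P)))) = 1 − 1.00 = 0.00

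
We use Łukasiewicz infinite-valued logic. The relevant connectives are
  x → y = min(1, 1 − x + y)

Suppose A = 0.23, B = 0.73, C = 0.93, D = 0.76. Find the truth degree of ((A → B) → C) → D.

A → B = min(1, 1 − 0.23 + 0.73) = min(1, 1.50) = 1.00
(A → B) → C = min(1, 1 − 1.00 + 0.93) = min(1, 0.93) = 0.93
((A → B) → C) → D = min(1, 1 − 0.93 + 0.76) = min(1, 0.83) = 0.83

0.83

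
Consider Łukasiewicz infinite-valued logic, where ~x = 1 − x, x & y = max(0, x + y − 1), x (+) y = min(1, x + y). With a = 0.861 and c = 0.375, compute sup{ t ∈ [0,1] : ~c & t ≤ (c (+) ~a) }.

~c = 1 − 0.375 = 0.625
So the left factor is ~c = 0.625.
~a = 1 − 0.861 = 0.139
c (+) ~a = min(1, 0.375 + 0.139) = min(1, 0.514) = 0.514
So the right-hand bound is c (+) ~a = 0.514.
The residuum of the Łukasiewicz t-norm gives the supremum: min(1, 1 − 0.625 + 0.514).
1 − 0.625 + 0.514 = 0.889, so t = min(1, 0.889) = 0.889.
Check: 0.625 & 0.889 = max(0, 0.514) = 0.514 ≤ 0.514.

0.889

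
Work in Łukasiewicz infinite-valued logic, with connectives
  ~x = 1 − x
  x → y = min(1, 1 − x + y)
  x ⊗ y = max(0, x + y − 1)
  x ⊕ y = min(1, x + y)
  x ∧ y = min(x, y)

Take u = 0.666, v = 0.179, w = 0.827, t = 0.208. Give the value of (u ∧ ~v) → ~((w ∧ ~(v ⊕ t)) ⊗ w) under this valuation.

0.894

~v = 1 − 0.179 = 0.821
u ∧ ~v = min(0.666, 0.821) = 0.666
v ⊕ t = min(1, 0.179 + 0.208) = min(1, 0.387) = 0.387
~(v ⊕ t) = 1 − 0.387 = 0.613
w ∧ ~(v ⊕ t) = min(0.827, 0.613) = 0.613
(w ∧ ~(v ⊕ t)) ⊗ w = max(0, 0.613 + 0.827 − 1) = max(0, 0.440) = 0.440
~((w ∧ ~(v ⊕ t)) ⊗ w) = 1 − 0.440 = 0.560
(u ∧ ~v) → ~((w ∧ ~(v ⊕ t)) ⊗ w) = min(1, 1 − 0.666 + 0.560) = min(1, 0.894) = 0.894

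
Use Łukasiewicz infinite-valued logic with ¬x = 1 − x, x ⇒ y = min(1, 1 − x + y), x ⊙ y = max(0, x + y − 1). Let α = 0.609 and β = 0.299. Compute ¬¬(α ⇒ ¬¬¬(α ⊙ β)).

1.000

α ⊙ β = max(0, 0.609 + 0.299 − 1) = max(0, -0.092) = 0.000
¬(α ⊙ β) = 1 − 0.000 = 1.000
¬¬(α ⊙ β) = 1 − 1.000 = 0.000
¬¬¬(α ⊙ β) = 1 − 0.000 = 1.000
α ⇒ ¬¬¬(α ⊙ β) = min(1, 1 − 0.609 + 1.000) = min(1, 1.391) = 1.000
¬(α ⇒ ¬¬¬(α ⊙ β)) = 1 − 1.000 = 0.000
¬¬(α ⇒ ¬¬¬(α ⊙ β)) = 1 − 0.000 = 1.000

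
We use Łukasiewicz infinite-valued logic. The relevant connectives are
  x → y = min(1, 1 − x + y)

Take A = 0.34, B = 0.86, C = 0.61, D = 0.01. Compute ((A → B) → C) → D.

A → B = min(1, 1 − 0.34 + 0.86) = min(1, 1.52) = 1.00
(A → B) → C = min(1, 1 − 1.00 + 0.61) = min(1, 0.61) = 0.61
((A → B) → C) → D = min(1, 1 − 0.61 + 0.01) = min(1, 0.40) = 0.40

0.40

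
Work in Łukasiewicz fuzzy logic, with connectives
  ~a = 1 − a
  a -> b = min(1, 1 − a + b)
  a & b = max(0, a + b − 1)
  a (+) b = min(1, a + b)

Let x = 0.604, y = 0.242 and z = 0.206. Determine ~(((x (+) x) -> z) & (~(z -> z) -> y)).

x (+) x = min(1, 0.604 + 0.604) = min(1, 1.208) = 1.000
(x (+) x) -> z = min(1, 1 − 1.000 + 0.206) = min(1, 0.206) = 0.206
z -> z = min(1, 1 − 0.206 + 0.206) = min(1, 1.000) = 1.000
~(z -> z) = 1 − 1.000 = 0.000
~(z -> z) -> y = min(1, 1 − 0.000 + 0.242) = min(1, 1.242) = 1.000
((x (+) x) -> z) & (~(z -> z) -> y) = max(0, 0.206 + 1.000 − 1) = max(0, 0.206) = 0.206
~(((x (+) x) -> z) & (~(z -> z) -> y)) = 1 − 0.206 = 0.794

0.794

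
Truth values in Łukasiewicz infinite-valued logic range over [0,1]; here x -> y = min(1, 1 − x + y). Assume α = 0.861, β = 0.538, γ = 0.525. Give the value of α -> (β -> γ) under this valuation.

β -> γ = min(1, 1 − 0.538 + 0.525) = min(1, 0.987) = 0.987
α -> (β -> γ) = min(1, 1 − 0.861 + 0.987) = min(1, 1.126) = 1.000

1.000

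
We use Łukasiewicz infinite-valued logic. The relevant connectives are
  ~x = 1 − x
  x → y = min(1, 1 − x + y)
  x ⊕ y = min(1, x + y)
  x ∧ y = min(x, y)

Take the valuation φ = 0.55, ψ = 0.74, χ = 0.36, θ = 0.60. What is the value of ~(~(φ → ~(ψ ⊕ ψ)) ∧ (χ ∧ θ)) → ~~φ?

ψ ⊕ ψ = min(1, 0.74 + 0.74) = min(1, 1.48) = 1.00
~(ψ ⊕ ψ) = 1 − 1.00 = 0.00
φ → ~(ψ ⊕ ψ) = min(1, 1 − 0.55 + 0.00) = min(1, 0.45) = 0.45
~(φ → ~(ψ ⊕ ψ)) = 1 − 0.45 = 0.55
χ ∧ θ = min(0.36, 0.60) = 0.36
~(φ → ~(ψ ⊕ ψ)) ∧ (χ ∧ θ) = min(0.55, 0.36) = 0.36
~(~(φ → ~(ψ ⊕ ψ)) ∧ (χ ∧ θ)) = 1 − 0.36 = 0.64
~φ = 1 − 0.55 = 0.45
~~φ = 1 − 0.45 = 0.55
~(~(φ → ~(ψ ⊕ ψ)) ∧ (χ ∧ θ)) → ~~φ = min(1, 1 − 0.64 + 0.55) = min(1, 0.91) = 0.91

0.91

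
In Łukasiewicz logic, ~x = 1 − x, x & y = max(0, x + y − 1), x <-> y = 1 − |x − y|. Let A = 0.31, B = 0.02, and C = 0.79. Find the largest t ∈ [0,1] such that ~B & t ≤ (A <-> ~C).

0.92

~B = 1 − 0.02 = 0.98
So the left factor is ~B = 0.98.
~C = 1 − 0.79 = 0.21
A <-> ~C = 1 − |0.31 − 0.21| = 1 − 0.10 = 0.90
So the right-hand bound is A <-> ~C = 0.90.
The residuum of the Łukasiewicz t-norm gives the supremum: min(1, 1 − 0.98 + 0.90).
1 − 0.98 + 0.90 = 0.92, so t = min(1, 0.92) = 0.92.
Check: 0.98 & 0.92 = max(0, 0.90) = 0.90 ≤ 0.90.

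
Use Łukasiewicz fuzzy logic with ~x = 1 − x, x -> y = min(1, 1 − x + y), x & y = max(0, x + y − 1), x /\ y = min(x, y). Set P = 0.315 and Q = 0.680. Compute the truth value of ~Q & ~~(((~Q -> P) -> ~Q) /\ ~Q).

0.000

~Q = 1 − 0.680 = 0.320
~Q -> P = min(1, 1 − 0.320 + 0.315) = min(1, 0.995) = 0.995
(~Q -> P) -> ~Q = min(1, 1 − 0.995 + 0.320) = min(1, 0.325) = 0.325
((~Q -> P) -> ~Q) /\ ~Q = min(0.325, 0.320) = 0.320
~(((~Q -> P) -> ~Q) /\ ~Q) = 1 − 0.320 = 0.680
~~(((~Q -> P) -> ~Q) /\ ~Q) = 1 − 0.680 = 0.320
~Q & ~~(((~Q -> P) -> ~Q) /\ ~Q) = max(0, 0.320 + 0.320 − 1) = max(0, -0.360) = 0.000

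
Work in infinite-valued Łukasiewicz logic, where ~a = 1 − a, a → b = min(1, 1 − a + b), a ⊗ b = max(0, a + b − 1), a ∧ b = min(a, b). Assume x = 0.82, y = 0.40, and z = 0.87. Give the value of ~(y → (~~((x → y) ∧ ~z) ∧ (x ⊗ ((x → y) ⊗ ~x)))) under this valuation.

x → y = min(1, 1 − 0.82 + 0.40) = min(1, 0.58) = 0.58
~z = 1 − 0.87 = 0.13
(x → y) ∧ ~z = min(0.58, 0.13) = 0.13
~((x → y) ∧ ~z) = 1 − 0.13 = 0.87
~~((x → y) ∧ ~z) = 1 − 0.87 = 0.13
~x = 1 − 0.82 = 0.18
(x → y) ⊗ ~x = max(0, 0.58 + 0.18 − 1) = max(0, -0.24) = 0.00
x ⊗ ((x → y) ⊗ ~x) = max(0, 0.82 + 0.00 − 1) = max(0, -0.18) = 0.00
~~((x → y) ∧ ~z) ∧ (x ⊗ ((x → y) ⊗ ~x)) = min(0.13, 0.00) = 0.00
y → (~~((x → y) ∧ ~z) ∧ (x ⊗ ((x → y) ⊗ ~x))) = min(1, 1 − 0.40 + 0.00) = min(1, 0.60) = 0.60
~(y → (~~((x → y) ∧ ~z) ∧ (x ⊗ ((x → y) ⊗ ~x)))) = 1 − 0.60 = 0.40

0.40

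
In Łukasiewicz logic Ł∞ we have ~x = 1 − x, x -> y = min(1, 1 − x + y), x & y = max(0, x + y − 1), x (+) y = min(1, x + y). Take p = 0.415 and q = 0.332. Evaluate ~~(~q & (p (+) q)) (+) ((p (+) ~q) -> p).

0.830

~q = 1 − 0.332 = 0.668
p (+) q = min(1, 0.415 + 0.332) = min(1, 0.747) = 0.747
~q & (p (+) q) = max(0, 0.668 + 0.747 − 1) = max(0, 0.415) = 0.415
~(~q & (p (+) q)) = 1 − 0.415 = 0.585
~~(~q & (p (+) q)) = 1 − 0.585 = 0.415
p (+) ~q = min(1, 0.415 + 0.668) = min(1, 1.083) = 1.000
(p (+) ~q) -> p = min(1, 1 − 1.000 + 0.415) = min(1, 0.415) = 0.415
~~(~q & (p (+) q)) (+) ((p (+) ~q) -> p) = min(1, 0.415 + 0.415) = min(1, 0.830) = 0.830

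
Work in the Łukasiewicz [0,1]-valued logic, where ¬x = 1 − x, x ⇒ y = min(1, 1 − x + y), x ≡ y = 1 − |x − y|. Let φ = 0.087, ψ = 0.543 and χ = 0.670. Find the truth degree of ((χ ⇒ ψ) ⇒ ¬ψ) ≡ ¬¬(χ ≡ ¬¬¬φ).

0.827

χ ⇒ ψ = min(1, 1 − 0.670 + 0.543) = min(1, 0.873) = 0.873
¬ψ = 1 − 0.543 = 0.457
(χ ⇒ ψ) ⇒ ¬ψ = min(1, 1 − 0.873 + 0.457) = min(1, 0.584) = 0.584
¬φ = 1 − 0.087 = 0.913
¬¬φ = 1 − 0.913 = 0.087
¬¬¬φ = 1 − 0.087 = 0.913
χ ≡ ¬¬¬φ = 1 − |0.670 − 0.913| = 1 − 0.243 = 0.757
¬(χ ≡ ¬¬¬φ) = 1 − 0.757 = 0.243
¬¬(χ ≡ ¬¬¬φ) = 1 − 0.243 = 0.757
((χ ⇒ ψ) ⇒ ¬ψ) ≡ ¬¬(χ ≡ ¬¬¬φ) = 1 − |0.584 − 0.757| = 1 − 0.173 = 0.827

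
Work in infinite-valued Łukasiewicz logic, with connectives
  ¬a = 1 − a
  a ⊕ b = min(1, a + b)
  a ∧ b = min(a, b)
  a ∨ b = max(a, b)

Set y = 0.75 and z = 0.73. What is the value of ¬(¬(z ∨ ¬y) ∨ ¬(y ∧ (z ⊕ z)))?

0.73

¬y = 1 − 0.75 = 0.25
z ∨ ¬y = max(0.73, 0.25) = 0.73
¬(z ∨ ¬y) = 1 − 0.73 = 0.27
z ⊕ z = min(1, 0.73 + 0.73) = min(1, 1.46) = 1.00
y ∧ (z ⊕ z) = min(0.75, 1.00) = 0.75
¬(y ∧ (z ⊕ z)) = 1 − 0.75 = 0.25
¬(z ∨ ¬y) ∨ ¬(y ∧ (z ⊕ z)) = max(0.27, 0.25) = 0.27
¬(¬(z ∨ ¬y) ∨ ¬(y ∧ (z ⊕ z))) = 1 − 0.27 = 0.73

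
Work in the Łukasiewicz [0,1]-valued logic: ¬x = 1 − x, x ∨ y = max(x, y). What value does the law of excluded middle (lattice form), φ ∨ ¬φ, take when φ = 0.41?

¬φ = 1 − 0.41 = 0.59
φ ∨ ¬φ = max(0.41, 0.59) = 0.59
(The value 0.59 < 1 shows this instance is not satisfied; not a Ł∞-tautology — its value is max(a, 1−a).)

0.59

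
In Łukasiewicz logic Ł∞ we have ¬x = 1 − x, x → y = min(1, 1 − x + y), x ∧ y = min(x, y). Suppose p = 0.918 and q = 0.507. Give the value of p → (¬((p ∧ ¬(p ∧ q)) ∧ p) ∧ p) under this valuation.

0.589

p ∧ q = min(0.918, 0.507) = 0.507
¬(p ∧ q) = 1 − 0.507 = 0.493
p ∧ ¬(p ∧ q) = min(0.918, 0.493) = 0.493
(p ∧ ¬(p ∧ q)) ∧ p = min(0.493, 0.918) = 0.493
¬((p ∧ ¬(p ∧ q)) ∧ p) = 1 − 0.493 = 0.507
¬((p ∧ ¬(p ∧ q)) ∧ p) ∧ p = min(0.507, 0.918) = 0.507
p → (¬((p ∧ ¬(p ∧ q)) ∧ p) ∧ p) = min(1, 1 − 0.918 + 0.507) = min(1, 0.589) = 0.589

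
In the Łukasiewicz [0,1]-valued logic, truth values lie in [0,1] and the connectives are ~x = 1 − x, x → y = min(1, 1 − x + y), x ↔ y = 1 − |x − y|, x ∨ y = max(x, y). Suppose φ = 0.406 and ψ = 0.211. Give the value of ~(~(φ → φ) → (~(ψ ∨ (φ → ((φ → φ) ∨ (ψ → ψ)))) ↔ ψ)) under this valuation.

φ → φ = min(1, 1 − 0.406 + 0.406) = min(1, 1.000) = 1.000
~(φ → φ) = 1 − 1.000 = 0.000
ψ → ψ = min(1, 1 − 0.211 + 0.211) = min(1, 1.000) = 1.000
(φ → φ) ∨ (ψ → ψ) = max(1.000, 1.000) = 1.000
φ → ((φ → φ) ∨ (ψ → ψ)) = min(1, 1 − 0.406 + 1.000) = min(1, 1.594) = 1.000
ψ ∨ (φ → ((φ → φ) ∨ (ψ → ψ))) = max(0.211, 1.000) = 1.000
~(ψ ∨ (φ → ((φ → φ) ∨ (ψ → ψ)))) = 1 − 1.000 = 0.000
~(ψ ∨ (φ → ((φ → φ) ∨ (ψ → ψ)))) ↔ ψ = 1 − |0.000 − 0.211| = 1 − 0.211 = 0.789
~(φ → φ) → (~(ψ ∨ (φ → ((φ → φ) ∨ (ψ → ψ)))) ↔ ψ) = min(1, 1 − 0.000 + 0.789) = min(1, 1.789) = 1.000
~(~(φ → φ) → (~(ψ ∨ (φ → ((φ → φ) ∨ (ψ → ψ)))) ↔ ψ)) = 1 − 1.000 = 0.000

0.000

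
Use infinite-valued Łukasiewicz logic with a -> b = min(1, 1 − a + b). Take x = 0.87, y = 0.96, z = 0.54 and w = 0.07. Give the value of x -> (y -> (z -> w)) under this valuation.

0.70

z -> w = min(1, 1 − 0.54 + 0.07) = min(1, 0.53) = 0.53
y -> (z -> w) = min(1, 1 − 0.96 + 0.53) = min(1, 0.57) = 0.57
x -> (y -> (z -> w)) = min(1, 1 − 0.87 + 0.57) = min(1, 0.70) = 0.70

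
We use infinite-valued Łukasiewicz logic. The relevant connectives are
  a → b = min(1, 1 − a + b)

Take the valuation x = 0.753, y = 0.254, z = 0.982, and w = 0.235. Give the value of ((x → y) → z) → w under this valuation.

x → y = min(1, 1 − 0.753 + 0.254) = min(1, 0.501) = 0.501
(x → y) → z = min(1, 1 − 0.501 + 0.982) = min(1, 1.481) = 1.000
((x → y) → z) → w = min(1, 1 − 1.000 + 0.235) = min(1, 0.235) = 0.235

0.235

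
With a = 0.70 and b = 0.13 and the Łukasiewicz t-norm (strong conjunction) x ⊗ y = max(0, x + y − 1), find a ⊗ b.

0.00

a ⊗ b = max(0, 0.70 + 0.13 − 1) = max(0, -0.17) = 0.00
For comparison, the Gödel (minimum) t-norm min(x, y) would give 0.13.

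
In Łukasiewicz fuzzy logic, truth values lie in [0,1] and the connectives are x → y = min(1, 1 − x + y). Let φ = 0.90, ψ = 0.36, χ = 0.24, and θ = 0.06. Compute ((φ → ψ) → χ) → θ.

φ → ψ = min(1, 1 − 0.90 + 0.36) = min(1, 0.46) = 0.46
(φ → ψ) → χ = min(1, 1 − 0.46 + 0.24) = min(1, 0.78) = 0.78
((φ → ψ) → χ) → θ = min(1, 1 − 0.78 + 0.06) = min(1, 0.28) = 0.28

0.28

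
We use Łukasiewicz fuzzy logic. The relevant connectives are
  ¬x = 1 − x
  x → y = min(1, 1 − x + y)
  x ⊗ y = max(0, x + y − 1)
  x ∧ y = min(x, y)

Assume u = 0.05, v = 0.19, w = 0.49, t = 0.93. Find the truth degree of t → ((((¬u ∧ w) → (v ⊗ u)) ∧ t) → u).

0.61

¬u = 1 − 0.05 = 0.95
¬u ∧ w = min(0.95, 0.49) = 0.49
v ⊗ u = max(0, 0.19 + 0.05 − 1) = max(0, -0.76) = 0.00
(¬u ∧ w) → (v ⊗ u) = min(1, 1 − 0.49 + 0.00) = min(1, 0.51) = 0.51
((¬u ∧ w) → (v ⊗ u)) ∧ t = min(0.51, 0.93) = 0.51
(((¬u ∧ w) → (v ⊗ u)) ∧ t) → u = min(1, 1 − 0.51 + 0.05) = min(1, 0.54) = 0.54
t → ((((¬u ∧ w) → (v ⊗ u)) ∧ t) → u) = min(1, 1 − 0.93 + 0.54) = min(1, 0.61) = 0.61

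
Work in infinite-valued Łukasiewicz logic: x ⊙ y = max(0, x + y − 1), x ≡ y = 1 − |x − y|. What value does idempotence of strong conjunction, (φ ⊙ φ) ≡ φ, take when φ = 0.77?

φ ⊙ φ = max(0, 0.77 + 0.77 − 1) = max(0, 0.54) = 0.54
(φ ⊙ φ) ≡ φ = 1 − |0.54 − 0.77| = 1 − 0.23 = 0.77
(The value 0.77 < 1 shows this instance is not satisfied; fails in Ł∞ since a ⊗ a = max(0, 2a−1) ≠ a in general.)

0.77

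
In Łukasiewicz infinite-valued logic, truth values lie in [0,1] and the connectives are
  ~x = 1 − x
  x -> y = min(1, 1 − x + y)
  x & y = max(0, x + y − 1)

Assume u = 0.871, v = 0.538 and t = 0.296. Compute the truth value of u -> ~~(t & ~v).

~v = 1 − 0.538 = 0.462
t & ~v = max(0, 0.296 + 0.462 − 1) = max(0, -0.242) = 0.000
~(t & ~v) = 1 − 0.000 = 1.000
~~(t & ~v) = 1 − 1.000 = 0.000
u -> ~~(t & ~v) = min(1, 1 − 0.871 + 0.000) = min(1, 0.129) = 0.129

0.129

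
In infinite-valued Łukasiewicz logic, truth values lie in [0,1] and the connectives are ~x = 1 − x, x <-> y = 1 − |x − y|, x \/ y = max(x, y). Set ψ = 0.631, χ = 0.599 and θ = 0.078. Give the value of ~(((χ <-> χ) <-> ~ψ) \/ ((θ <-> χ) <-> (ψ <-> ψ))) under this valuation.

0.521

χ <-> χ = 1 − |0.599 − 0.599| = 1 − 0.000 = 1.000
~ψ = 1 − 0.631 = 0.369
(χ <-> χ) <-> ~ψ = 1 − |1.000 − 0.369| = 1 − 0.631 = 0.369
θ <-> χ = 1 − |0.078 − 0.599| = 1 − 0.521 = 0.479
ψ <-> ψ = 1 − |0.631 − 0.631| = 1 − 0.000 = 1.000
(θ <-> χ) <-> (ψ <-> ψ) = 1 − |0.479 − 1.000| = 1 − 0.521 = 0.479
((χ <-> χ) <-> ~ψ) \/ ((θ <-> χ) <-> (ψ <-> ψ)) = max(0.369, 0.479) = 0.479
~(((χ <-> χ) <-> ~ψ) \/ ((θ <-> χ) <-> (ψ <-> ψ))) = 1 − 0.479 = 0.521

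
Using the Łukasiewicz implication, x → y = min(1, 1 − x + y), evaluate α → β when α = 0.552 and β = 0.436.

α → β = min(1, 1 − 0.552 + 0.436) = min(1, 0.884) = 0.884
For comparison, the Gödel implication (1 if x ≤ y else y) would give 0.436.

0.884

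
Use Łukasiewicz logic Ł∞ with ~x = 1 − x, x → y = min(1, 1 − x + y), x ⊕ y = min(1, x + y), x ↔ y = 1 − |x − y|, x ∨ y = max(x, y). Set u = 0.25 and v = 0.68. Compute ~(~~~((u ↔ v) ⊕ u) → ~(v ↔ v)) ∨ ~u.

u ↔ v = 1 − |0.25 − 0.68| = 1 − 0.43 = 0.57
(u ↔ v) ⊕ u = min(1, 0.57 + 0.25) = min(1, 0.82) = 0.82
~((u ↔ v) ⊕ u) = 1 − 0.82 = 0.18
~~((u ↔ v) ⊕ u) = 1 − 0.18 = 0.82
~~~((u ↔ v) ⊕ u) = 1 − 0.82 = 0.18
v ↔ v = 1 − |0.68 − 0.68| = 1 − 0.00 = 1.00
~(v ↔ v) = 1 − 1.00 = 0.00
~~~((u ↔ v) ⊕ u) → ~(v ↔ v) = min(1, 1 − 0.18 + 0.00) = min(1, 0.82) = 0.82
~(~~~((u ↔ v) ⊕ u) → ~(v ↔ v)) = 1 − 0.82 = 0.18
~u = 1 − 0.25 = 0.75
~(~~~((u ↔ v) ⊕ u) → ~(v ↔ v)) ∨ ~u = max(0.18, 0.75) = 0.75

0.75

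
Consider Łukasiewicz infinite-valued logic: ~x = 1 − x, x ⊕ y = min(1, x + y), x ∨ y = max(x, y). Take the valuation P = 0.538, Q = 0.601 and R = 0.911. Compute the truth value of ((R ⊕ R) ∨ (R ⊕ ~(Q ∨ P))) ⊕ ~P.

R ⊕ R = min(1, 0.911 + 0.911) = min(1, 1.822) = 1.000
Q ∨ P = max(0.601, 0.538) = 0.601
~(Q ∨ P) = 1 − 0.601 = 0.399
R ⊕ ~(Q ∨ P) = min(1, 0.911 + 0.399) = min(1, 1.310) = 1.000
(R ⊕ R) ∨ (R ⊕ ~(Q ∨ P)) = max(1.000, 1.000) = 1.000
~P = 1 − 0.538 = 0.462
((R ⊕ R) ∨ (R ⊕ ~(Q ∨ P))) ⊕ ~P = min(1, 1.000 + 0.462) = min(1, 1.462) = 1.000

1.000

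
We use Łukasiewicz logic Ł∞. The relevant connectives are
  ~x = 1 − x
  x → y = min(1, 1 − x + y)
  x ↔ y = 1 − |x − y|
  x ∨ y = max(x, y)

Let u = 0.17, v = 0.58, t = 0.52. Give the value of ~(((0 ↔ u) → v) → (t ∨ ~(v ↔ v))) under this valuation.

0 ↔ u = 1 − |0.00 − 0.17| = 1 − 0.17 = 0.83
(0 ↔ u) → v = min(1, 1 − 0.83 + 0.58) = min(1, 0.75) = 0.75
v ↔ v = 1 − |0.58 − 0.58| = 1 − 0.00 = 1.00
~(v ↔ v) = 1 − 1.00 = 0.00
t ∨ ~(v ↔ v) = max(0.52, 0.00) = 0.52
((0 ↔ u) → v) → (t ∨ ~(v ↔ v)) = min(1, 1 − 0.75 + 0.52) = min(1, 0.77) = 0.77
~(((0 ↔ u) → v) → (t ∨ ~(v ↔ v))) = 1 − 0.77 = 0.23

0.23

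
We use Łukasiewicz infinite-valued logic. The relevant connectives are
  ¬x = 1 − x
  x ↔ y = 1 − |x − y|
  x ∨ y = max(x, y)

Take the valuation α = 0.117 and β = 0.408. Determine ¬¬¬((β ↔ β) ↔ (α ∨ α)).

0.883

β ↔ β = 1 − |0.408 − 0.408| = 1 − 0.000 = 1.000
α ∨ α = max(0.117, 0.117) = 0.117
(β ↔ β) ↔ (α ∨ α) = 1 − |1.000 − 0.117| = 1 − 0.883 = 0.117
¬((β ↔ β) ↔ (α ∨ α)) = 1 − 0.117 = 0.883
¬¬((β ↔ β) ↔ (α ∨ α)) = 1 − 0.883 = 0.117
¬¬¬((β ↔ β) ↔ (α ∨ α)) = 1 − 0.117 = 0.883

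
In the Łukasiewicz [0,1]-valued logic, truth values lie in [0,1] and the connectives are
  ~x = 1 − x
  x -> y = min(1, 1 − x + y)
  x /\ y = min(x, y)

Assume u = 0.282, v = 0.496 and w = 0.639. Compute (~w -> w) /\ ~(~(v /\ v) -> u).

~w = 1 − 0.639 = 0.361
~w -> w = min(1, 1 − 0.361 + 0.639) = min(1, 1.278) = 1.000
v /\ v = min(0.496, 0.496) = 0.496
~(v /\ v) = 1 − 0.496 = 0.504
~(v /\ v) -> u = min(1, 1 − 0.504 + 0.282) = min(1, 0.778) = 0.778
~(~(v /\ v) -> u) = 1 − 0.778 = 0.222
(~w -> w) /\ ~(~(v /\ v) -> u) = min(1.000, 0.222) = 0.222

0.222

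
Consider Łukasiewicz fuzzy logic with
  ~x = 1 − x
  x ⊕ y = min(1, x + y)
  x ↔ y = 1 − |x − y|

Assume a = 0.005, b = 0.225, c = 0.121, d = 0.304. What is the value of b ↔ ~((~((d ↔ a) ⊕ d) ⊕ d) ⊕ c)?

d ↔ a = 1 − |0.304 − 0.005| = 1 − 0.299 = 0.701
(d ↔ a) ⊕ d = min(1, 0.701 + 0.304) = min(1, 1.005) = 1.000
~((d ↔ a) ⊕ d) = 1 − 1.000 = 0.000
~((d ↔ a) ⊕ d) ⊕ d = min(1, 0.000 + 0.304) = min(1, 0.304) = 0.304
(~((d ↔ a) ⊕ d) ⊕ d) ⊕ c = min(1, 0.304 + 0.121) = min(1, 0.425) = 0.425
~((~((d ↔ a) ⊕ d) ⊕ d) ⊕ c) = 1 − 0.425 = 0.575
b ↔ ~((~((d ↔ a) ⊕ d) ⊕ d) ⊕ c) = 1 − |0.225 − 0.575| = 1 − 0.350 = 0.650

0.650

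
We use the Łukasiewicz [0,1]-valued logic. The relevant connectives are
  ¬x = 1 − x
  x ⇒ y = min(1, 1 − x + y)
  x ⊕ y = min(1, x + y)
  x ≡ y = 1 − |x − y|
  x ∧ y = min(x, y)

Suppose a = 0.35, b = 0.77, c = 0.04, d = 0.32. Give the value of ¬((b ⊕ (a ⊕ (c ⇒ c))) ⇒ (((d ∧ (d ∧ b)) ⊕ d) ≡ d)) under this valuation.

c ⇒ c = min(1, 1 − 0.04 + 0.04) = min(1, 1.00) = 1.00
a ⊕ (c ⇒ c) = min(1, 0.35 + 1.00) = min(1, 1.35) = 1.00
b ⊕ (a ⊕ (c ⇒ c)) = min(1, 0.77 + 1.00) = min(1, 1.77) = 1.00
d ∧ b = min(0.32, 0.77) = 0.32
d ∧ (d ∧ b) = min(0.32, 0.32) = 0.32
(d ∧ (d ∧ b)) ⊕ d = min(1, 0.32 + 0.32) = min(1, 0.64) = 0.64
((d ∧ (d ∧ b)) ⊕ d) ≡ d = 1 − |0.64 − 0.32| = 1 − 0.32 = 0.68
(b ⊕ (a ⊕ (c ⇒ c))) ⇒ (((d ∧ (d ∧ b)) ⊕ d) ≡ d) = min(1, 1 − 1.00 + 0.68) = min(1, 0.68) = 0.68
¬((b ⊕ (a ⊕ (c ⇒ c))) ⇒ (((d ∧ (d ∧ b)) ⊕ d) ≡ d)) = 1 − 0.68 = 0.32

0.32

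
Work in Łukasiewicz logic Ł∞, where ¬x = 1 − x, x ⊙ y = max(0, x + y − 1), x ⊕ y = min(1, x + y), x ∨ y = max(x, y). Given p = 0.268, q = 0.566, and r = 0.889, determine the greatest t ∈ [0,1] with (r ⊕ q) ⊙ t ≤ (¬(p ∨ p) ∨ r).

0.889

r ⊕ q = min(1, 0.889 + 0.566) = min(1, 1.455) = 1.000
So the left factor is r ⊕ q = 1.000.
p ∨ p = max(0.268, 0.268) = 0.268
¬(p ∨ p) = 1 − 0.268 = 0.732
¬(p ∨ p) ∨ r = max(0.732, 0.889) = 0.889
So the right-hand bound is ¬(p ∨ p) ∨ r = 0.889.
The residuum of the Łukasiewicz t-norm gives the supremum: min(1, 1 − 1.000 + 0.889).
1 − 1.000 + 0.889 = 0.889, so t = min(1, 0.889) = 0.889.
Check: 1.000 ⊙ 0.889 = max(0, 0.889) = 0.889 ≤ 0.889.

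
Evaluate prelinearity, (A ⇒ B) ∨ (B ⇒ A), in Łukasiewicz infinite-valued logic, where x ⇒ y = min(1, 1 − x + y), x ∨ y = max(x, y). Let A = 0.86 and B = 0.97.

A ⇒ B = min(1, 1 − 0.86 + 0.97) = min(1, 1.11) = 1.00
B ⇒ A = min(1, 1 − 0.97 + 0.86) = min(1, 0.89) = 0.89
(A ⇒ B) ∨ (B ⇒ A) = max(1.00, 0.89) = 1.00
(As expected: a Ł∞-tautology — holds in every MV-chain.)

1.00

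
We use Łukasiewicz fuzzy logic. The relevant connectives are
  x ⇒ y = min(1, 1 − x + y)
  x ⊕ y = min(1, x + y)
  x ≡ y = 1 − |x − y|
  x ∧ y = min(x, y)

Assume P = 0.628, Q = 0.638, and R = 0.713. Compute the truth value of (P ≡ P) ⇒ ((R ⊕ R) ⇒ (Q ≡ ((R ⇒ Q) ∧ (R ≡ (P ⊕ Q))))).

0.925

P ≡ P = 1 − |0.628 − 0.628| = 1 − 0.000 = 1.000
R ⊕ R = min(1, 0.713 + 0.713) = min(1, 1.426) = 1.000
R ⇒ Q = min(1, 1 − 0.713 + 0.638) = min(1, 0.925) = 0.925
P ⊕ Q = min(1, 0.628 + 0.638) = min(1, 1.266) = 1.000
R ≡ (P ⊕ Q) = 1 − |0.713 − 1.000| = 1 − 0.287 = 0.713
(R ⇒ Q) ∧ (R ≡ (P ⊕ Q)) = min(0.925, 0.713) = 0.713
Q ≡ ((R ⇒ Q) ∧ (R ≡ (P ⊕ Q))) = 1 − |0.638 − 0.713| = 1 − 0.075 = 0.925
(R ⊕ R) ⇒ (Q ≡ ((R ⇒ Q) ∧ (R ≡ (P ⊕ Q)))) = min(1, 1 − 1.000 + 0.925) = min(1, 0.925) = 0.925
(P ≡ P) ⇒ ((R ⊕ R) ⇒ (Q ≡ ((R ⇒ Q) ∧ (R ≡ (P ⊕ Q))))) = min(1, 1 − 1.000 + 0.925) = min(1, 0.925) = 0.925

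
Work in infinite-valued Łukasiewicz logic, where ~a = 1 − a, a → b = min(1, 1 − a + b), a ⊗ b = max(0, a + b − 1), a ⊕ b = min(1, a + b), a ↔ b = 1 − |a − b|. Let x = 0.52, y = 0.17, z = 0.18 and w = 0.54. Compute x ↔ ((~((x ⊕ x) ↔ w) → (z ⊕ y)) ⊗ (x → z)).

x ⊕ x = min(1, 0.52 + 0.52) = min(1, 1.04) = 1.00
(x ⊕ x) ↔ w = 1 − |1.00 − 0.54| = 1 − 0.46 = 0.54
~((x ⊕ x) ↔ w) = 1 − 0.54 = 0.46
z ⊕ y = min(1, 0.18 + 0.17) = min(1, 0.35) = 0.35
~((x ⊕ x) ↔ w) → (z ⊕ y) = min(1, 1 − 0.46 + 0.35) = min(1, 0.89) = 0.89
x → z = min(1, 1 − 0.52 + 0.18) = min(1, 0.66) = 0.66
(~((x ⊕ x) ↔ w) → (z ⊕ y)) ⊗ (x → z) = max(0, 0.89 + 0.66 − 1) = max(0, 0.55) = 0.55
x ↔ ((~((x ⊕ x) ↔ w) → (z ⊕ y)) ⊗ (x → z)) = 1 − |0.52 − 0.55| = 1 − 0.03 = 0.97

0.97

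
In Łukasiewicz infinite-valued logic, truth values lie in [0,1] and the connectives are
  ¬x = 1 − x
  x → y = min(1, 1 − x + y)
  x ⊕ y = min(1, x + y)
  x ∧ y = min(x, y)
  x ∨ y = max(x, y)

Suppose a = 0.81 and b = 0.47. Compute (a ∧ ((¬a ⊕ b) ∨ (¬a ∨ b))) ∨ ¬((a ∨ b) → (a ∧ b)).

0.66

¬a = 1 − 0.81 = 0.19
¬a ⊕ b = min(1, 0.19 + 0.47) = min(1, 0.66) = 0.66
¬a ∨ b = max(0.19, 0.47) = 0.47
(¬a ⊕ b) ∨ (¬a ∨ b) = max(0.66, 0.47) = 0.66
a ∧ ((¬a ⊕ b) ∨ (¬a ∨ b)) = min(0.81, 0.66) = 0.66
a ∨ b = max(0.81, 0.47) = 0.81
a ∧ b = min(0.81, 0.47) = 0.47
(a ∨ b) → (a ∧ b) = min(1, 1 − 0.81 + 0.47) = min(1, 0.66) = 0.66
¬((a ∨ b) → (a ∧ b)) = 1 − 0.66 = 0.34
(a ∧ ((¬a ⊕ b) ∨ (¬a ∨ b))) ∨ ¬((a ∨ b) → (a ∧ b)) = max(0.66, 0.34) = 0.66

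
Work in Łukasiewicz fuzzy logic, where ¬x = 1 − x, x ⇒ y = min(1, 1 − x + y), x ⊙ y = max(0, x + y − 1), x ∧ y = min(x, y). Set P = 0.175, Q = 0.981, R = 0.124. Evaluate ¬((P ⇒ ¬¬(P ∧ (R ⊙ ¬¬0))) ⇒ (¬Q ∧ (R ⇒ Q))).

0.806

¬0 = 1 − 0.000 = 1.000
¬¬0 = 1 − 1.000 = 0.000
R ⊙ ¬¬0 = max(0, 0.124 + 0.000 − 1) = max(0, -0.876) = 0.000
P ∧ (R ⊙ ¬¬0) = min(0.175, 0.000) = 0.000
¬(P ∧ (R ⊙ ¬¬0)) = 1 − 0.000 = 1.000
¬¬(P ∧ (R ⊙ ¬¬0)) = 1 − 1.000 = 0.000
P ⇒ ¬¬(P ∧ (R ⊙ ¬¬0)) = min(1, 1 − 0.175 + 0.000) = min(1, 0.825) = 0.825
¬Q = 1 − 0.981 = 0.019
R ⇒ Q = min(1, 1 − 0.124 + 0.981) = min(1, 1.857) = 1.000
¬Q ∧ (R ⇒ Q) = min(0.019, 1.000) = 0.019
(P ⇒ ¬¬(P ∧ (R ⊙ ¬¬0))) ⇒ (¬Q ∧ (R ⇒ Q)) = min(1, 1 − 0.825 + 0.019) = min(1, 0.194) = 0.194
¬((P ⇒ ¬¬(P ∧ (R ⊙ ¬¬0))) ⇒ (¬Q ∧ (R ⇒ Q))) = 1 − 0.194 = 0.806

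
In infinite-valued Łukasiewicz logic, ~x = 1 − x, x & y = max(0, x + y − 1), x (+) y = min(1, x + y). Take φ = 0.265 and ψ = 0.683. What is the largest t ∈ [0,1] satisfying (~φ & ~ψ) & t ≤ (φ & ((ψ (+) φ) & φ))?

0.948

~φ = 1 − 0.265 = 0.735
~ψ = 1 − 0.683 = 0.317
~φ & ~ψ = max(0, 0.735 + 0.317 − 1) = max(0, 0.052) = 0.052
So the left factor is ~φ & ~ψ = 0.052.
ψ (+) φ = min(1, 0.683 + 0.265) = min(1, 0.948) = 0.948
(ψ (+) φ) & φ = max(0, 0.948 + 0.265 − 1) = max(0, 0.213) = 0.213
φ & ((ψ (+) φ) & φ) = max(0, 0.265 + 0.213 − 1) = max(0, -0.522) = 0.000
So the right-hand bound is φ & ((ψ (+) φ) & φ) = 0.000.
The residuum of the Łukasiewicz t-norm gives the supremum: min(1, 1 − 0.052 + 0.000).
1 − 0.052 + 0.000 = 0.948, so t = min(1, 0.948) = 0.948.
Check: 0.052 & 0.948 = max(0, 0.000) = 0.000 ≤ 0.000.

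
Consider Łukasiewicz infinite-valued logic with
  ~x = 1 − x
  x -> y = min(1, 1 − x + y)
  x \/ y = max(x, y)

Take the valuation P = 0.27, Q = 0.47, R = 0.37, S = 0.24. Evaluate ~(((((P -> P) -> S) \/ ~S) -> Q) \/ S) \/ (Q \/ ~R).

0.63

P -> P = min(1, 1 − 0.27 + 0.27) = min(1, 1.00) = 1.00
(P -> P) -> S = min(1, 1 − 1.00 + 0.24) = min(1, 0.24) = 0.24
~S = 1 − 0.24 = 0.76
((P -> P) -> S) \/ ~S = max(0.24, 0.76) = 0.76
(((P -> P) -> S) \/ ~S) -> Q = min(1, 1 − 0.76 + 0.47) = min(1, 0.71) = 0.71
((((P -> P) -> S) \/ ~S) -> Q) \/ S = max(0.71, 0.24) = 0.71
~(((((P -> P) -> S) \/ ~S) -> Q) \/ S) = 1 − 0.71 = 0.29
~R = 1 − 0.37 = 0.63
Q \/ ~R = max(0.47, 0.63) = 0.63
~(((((P -> P) -> S) \/ ~S) -> Q) \/ S) \/ (Q \/ ~R) = max(0.29, 0.63) = 0.63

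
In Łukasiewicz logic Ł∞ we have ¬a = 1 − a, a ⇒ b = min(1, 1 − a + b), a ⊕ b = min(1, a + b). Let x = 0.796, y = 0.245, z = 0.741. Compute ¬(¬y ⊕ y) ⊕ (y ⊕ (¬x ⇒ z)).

1.000

¬y = 1 − 0.245 = 0.755
¬y ⊕ y = min(1, 0.755 + 0.245) = min(1, 1.000) = 1.000
¬(¬y ⊕ y) = 1 − 1.000 = 0.000
¬x = 1 − 0.796 = 0.204
¬x ⇒ z = min(1, 1 − 0.204 + 0.741) = min(1, 1.537) = 1.000
y ⊕ (¬x ⇒ z) = min(1, 0.245 + 1.000) = min(1, 1.245) = 1.000
¬(¬y ⊕ y) ⊕ (y ⊕ (¬x ⇒ z)) = min(1, 0.000 + 1.000) = min(1, 1.000) = 1.000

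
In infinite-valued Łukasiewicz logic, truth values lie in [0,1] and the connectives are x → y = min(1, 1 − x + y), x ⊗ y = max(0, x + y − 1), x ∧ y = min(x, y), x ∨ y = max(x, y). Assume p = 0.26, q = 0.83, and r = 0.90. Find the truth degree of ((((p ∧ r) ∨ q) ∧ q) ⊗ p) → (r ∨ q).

p ∧ r = min(0.26, 0.90) = 0.26
(p ∧ r) ∨ q = max(0.26, 0.83) = 0.83
((p ∧ r) ∨ q) ∧ q = min(0.83, 0.83) = 0.83
(((p ∧ r) ∨ q) ∧ q) ⊗ p = max(0, 0.83 + 0.26 − 1) = max(0, 0.09) = 0.09
r ∨ q = max(0.90, 0.83) = 0.90
((((p ∧ r) ∨ q) ∧ q) ⊗ p) → (r ∨ q) = min(1, 1 − 0.09 + 0.90) = min(1, 1.81) = 1.00

1.00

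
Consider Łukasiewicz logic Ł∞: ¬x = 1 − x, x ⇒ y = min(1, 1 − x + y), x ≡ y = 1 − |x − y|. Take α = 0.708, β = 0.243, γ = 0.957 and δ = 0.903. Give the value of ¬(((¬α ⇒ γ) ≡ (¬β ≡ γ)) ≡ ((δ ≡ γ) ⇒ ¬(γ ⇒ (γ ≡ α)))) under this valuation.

0.540

¬α = 1 − 0.708 = 0.292
¬α ⇒ γ = min(1, 1 − 0.292 + 0.957) = min(1, 1.665) = 1.000
¬β = 1 − 0.243 = 0.757
¬β ≡ γ = 1 − |0.757 − 0.957| = 1 − 0.200 = 0.800
(¬α ⇒ γ) ≡ (¬β ≡ γ) = 1 − |1.000 − 0.800| = 1 − 0.200 = 0.800
δ ≡ γ = 1 − |0.903 − 0.957| = 1 − 0.054 = 0.946
γ ≡ α = 1 − |0.957 − 0.708| = 1 − 0.249 = 0.751
γ ⇒ (γ ≡ α) = min(1, 1 − 0.957 + 0.751) = min(1, 0.794) = 0.794
¬(γ ⇒ (γ ≡ α)) = 1 − 0.794 = 0.206
(δ ≡ γ) ⇒ ¬(γ ⇒ (γ ≡ α)) = min(1, 1 − 0.946 + 0.206) = min(1, 0.260) = 0.260
((¬α ⇒ γ) ≡ (¬β ≡ γ)) ≡ ((δ ≡ γ) ⇒ ¬(γ ⇒ (γ ≡ α))) = 1 − |0.800 − 0.260| = 1 − 0.540 = 0.460
¬(((¬α ⇒ γ) ≡ (¬β ≡ γ)) ≡ ((δ ≡ γ) ⇒ ¬(γ ⇒ (γ ≡ α)))) = 1 − 0.460 = 0.540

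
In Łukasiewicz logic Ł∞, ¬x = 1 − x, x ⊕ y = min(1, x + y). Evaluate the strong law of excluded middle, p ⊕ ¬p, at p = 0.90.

1.00

¬p = 1 − 0.90 = 0.10
p ⊕ ¬p = min(1, 0.90 + 0.10) = min(1, 1.00) = 1.00
(As expected: always 1 in Ł∞ since a ⊕ (1−a) = 1.)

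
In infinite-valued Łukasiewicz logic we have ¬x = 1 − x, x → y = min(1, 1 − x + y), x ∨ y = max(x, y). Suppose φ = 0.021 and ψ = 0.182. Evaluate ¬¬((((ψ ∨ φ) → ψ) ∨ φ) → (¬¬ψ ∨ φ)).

ψ ∨ φ = max(0.182, 0.021) = 0.182
(ψ ∨ φ) → ψ = min(1, 1 − 0.182 + 0.182) = min(1, 1.000) = 1.000
((ψ ∨ φ) → ψ) ∨ φ = max(1.000, 0.021) = 1.000
¬ψ = 1 − 0.182 = 0.818
¬¬ψ = 1 − 0.818 = 0.182
¬¬ψ ∨ φ = max(0.182, 0.021) = 0.182
(((ψ ∨ φ) → ψ) ∨ φ) → (¬¬ψ ∨ φ) = min(1, 1 − 1.000 + 0.182) = min(1, 0.182) = 0.182
¬((((ψ ∨ φ) → ψ) ∨ φ) → (¬¬ψ ∨ φ)) = 1 − 0.182 = 0.818
¬¬((((ψ ∨ φ) → ψ) ∨ φ) → (¬¬ψ ∨ φ)) = 1 − 0.818 = 0.182

0.182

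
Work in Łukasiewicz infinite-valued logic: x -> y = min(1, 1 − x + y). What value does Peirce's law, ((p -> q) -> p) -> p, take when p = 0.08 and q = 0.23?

p -> q = min(1, 1 − 0.08 + 0.23) = min(1, 1.15) = 1.00
(p -> q) -> p = min(1, 1 − 1.00 + 0.08) = min(1, 0.08) = 0.08
((p -> q) -> p) -> p = min(1, 1 − 0.08 + 0.08) = min(1, 1.00) = 1.00

1.00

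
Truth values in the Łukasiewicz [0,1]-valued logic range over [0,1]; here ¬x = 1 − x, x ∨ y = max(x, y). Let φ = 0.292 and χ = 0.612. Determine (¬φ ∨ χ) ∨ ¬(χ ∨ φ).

¬φ = 1 − 0.292 = 0.708
¬φ ∨ χ = max(0.708, 0.612) = 0.708
χ ∨ φ = max(0.612, 0.292) = 0.612
¬(χ ∨ φ) = 1 − 0.612 = 0.388
(¬φ ∨ χ) ∨ ¬(χ ∨ φ) = max(0.708, 0.388) = 0.708

0.708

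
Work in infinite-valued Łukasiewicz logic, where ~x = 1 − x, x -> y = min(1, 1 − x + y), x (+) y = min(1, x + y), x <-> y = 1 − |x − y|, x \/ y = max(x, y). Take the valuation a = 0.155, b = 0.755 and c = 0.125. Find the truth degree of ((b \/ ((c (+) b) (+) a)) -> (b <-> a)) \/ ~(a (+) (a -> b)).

0.400

c (+) b = min(1, 0.125 + 0.755) = min(1, 0.880) = 0.880
(c (+) b) (+) a = min(1, 0.880 + 0.155) = min(1, 1.035) = 1.000
b \/ ((c (+) b) (+) a) = max(0.755, 1.000) = 1.000
b <-> a = 1 − |0.755 − 0.155| = 1 − 0.600 = 0.400
(b \/ ((c (+) b) (+) a)) -> (b <-> a) = min(1, 1 − 1.000 + 0.400) = min(1, 0.400) = 0.400
a -> b = min(1, 1 − 0.155 + 0.755) = min(1, 1.600) = 1.000
a (+) (a -> b) = min(1, 0.155 + 1.000) = min(1, 1.155) = 1.000
~(a (+) (a -> b)) = 1 − 1.000 = 0.000
((b \/ ((c (+) b) (+) a)) -> (b <-> a)) \/ ~(a (+) (a -> b)) = max(0.400, 0.000) = 0.400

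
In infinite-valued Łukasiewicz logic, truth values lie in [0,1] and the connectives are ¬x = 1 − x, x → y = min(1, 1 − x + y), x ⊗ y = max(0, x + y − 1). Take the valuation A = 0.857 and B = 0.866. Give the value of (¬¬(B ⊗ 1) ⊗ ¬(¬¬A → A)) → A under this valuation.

1.000

B ⊗ 1 = max(0, 0.866 + 1.000 − 1) = max(0, 0.866) = 0.866
¬(B ⊗ 1) = 1 − 0.866 = 0.134
¬¬(B ⊗ 1) = 1 − 0.134 = 0.866
¬A = 1 − 0.857 = 0.143
¬¬A = 1 − 0.143 = 0.857
¬¬A → A = min(1, 1 − 0.857 + 0.857) = min(1, 1.000) = 1.000
¬(¬¬A → A) = 1 − 1.000 = 0.000
¬¬(B ⊗ 1) ⊗ ¬(¬¬A → A) = max(0, 0.866 + 0.000 − 1) = max(0, -0.134) = 0.000
(¬¬(B ⊗ 1) ⊗ ¬(¬¬A → A)) → A = min(1, 1 − 0.000 + 0.857) = min(1, 1.857) = 1.000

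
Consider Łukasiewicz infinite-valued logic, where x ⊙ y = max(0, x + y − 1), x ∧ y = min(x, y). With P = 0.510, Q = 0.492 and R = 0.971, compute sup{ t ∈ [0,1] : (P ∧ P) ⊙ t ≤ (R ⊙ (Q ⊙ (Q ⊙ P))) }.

P ∧ P = min(0.510, 0.510) = 0.510
So the left factor is P ∧ P = 0.510.
Q ⊙ P = max(0, 0.492 + 0.510 − 1) = max(0, 0.002) = 0.002
Q ⊙ (Q ⊙ P) = max(0, 0.492 + 0.002 − 1) = max(0, -0.506) = 0.000
R ⊙ (Q ⊙ (Q ⊙ P)) = max(0, 0.971 + 0.000 − 1) = max(0, -0.029) = 0.000
So the right-hand bound is R ⊙ (Q ⊙ (Q ⊙ P)) = 0.000.
The residuum of the Łukasiewicz t-norm gives the supremum: min(1, 1 − 0.510 + 0.000).
1 − 0.510 + 0.000 = 0.490, so t = min(1, 0.490) = 0.490.
Check: 0.510 ⊙ 0.490 = max(0, 0.000) = 0.000 ≤ 0.000.

0.490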